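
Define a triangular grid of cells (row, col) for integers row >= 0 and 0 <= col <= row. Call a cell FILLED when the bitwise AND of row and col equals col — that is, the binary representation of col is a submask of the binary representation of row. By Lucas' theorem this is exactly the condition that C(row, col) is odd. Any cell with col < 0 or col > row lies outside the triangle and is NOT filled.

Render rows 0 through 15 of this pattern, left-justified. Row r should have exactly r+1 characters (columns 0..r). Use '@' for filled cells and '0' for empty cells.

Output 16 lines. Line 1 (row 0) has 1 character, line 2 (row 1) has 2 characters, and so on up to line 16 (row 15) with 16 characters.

r0=0: @
r1=1: @@
r2=10: @0@
r3=11: @@@@
r4=100: @000@
r5=101: @@00@@
r6=110: @0@0@0@
r7=111: @@@@@@@@
r8=1000: @0000000@
r9=1001: @@000000@@
r10=1010: @0@00000@0@
r11=1011: @@@@0000@@@@
r12=1100: @000@000@000@
r13=1101: @@00@@00@@00@@
r14=1110: @0@0@0@0@0@0@0@
r15=1111: @@@@@@@@@@@@@@@@

Answer: @
@@
@0@
@@@@
@000@
@@00@@
@0@0@0@
@@@@@@@@
@0000000@
@@000000@@
@0@00000@0@
@@@@0000@@@@
@000@000@000@
@@00@@00@@00@@
@0@0@0@0@0@0@0@
@@@@@@@@@@@@@@@@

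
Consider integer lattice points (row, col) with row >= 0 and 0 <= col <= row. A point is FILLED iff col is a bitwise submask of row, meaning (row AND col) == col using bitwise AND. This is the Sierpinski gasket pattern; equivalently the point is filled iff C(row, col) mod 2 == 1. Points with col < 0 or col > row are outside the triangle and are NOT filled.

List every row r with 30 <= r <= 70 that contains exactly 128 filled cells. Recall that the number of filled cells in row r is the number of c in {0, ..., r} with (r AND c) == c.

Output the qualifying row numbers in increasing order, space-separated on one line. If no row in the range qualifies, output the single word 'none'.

Row r has 2^popcount(r) filled cells, so we need popcount(r) = log2(128) = 7.
Scan r = 30..70 and keep those with exactly 7 one-bits:
r=30=11110 popcount=4 -> skip
r=31=11111 popcount=5 -> skip
r=32=100000 popcount=1 -> skip
r=33=100001 popcount=2 -> skip
r=34=100010 popcount=2 -> skip
r=35=100011 popcount=3 -> skip
r=36=100100 popcount=2 -> skip
r=37=100101 popcount=3 -> skip
r=38=100110 popcount=3 -> skip
r=39=100111 popcount=4 -> skip
r=40=101000 popcount=2 -> skip
r=41=101001 popcount=3 -> skip
r=42=101010 popcount=3 -> skip
r=43=101011 popcount=4 -> skip
r=44=101100 popcount=3 -> skip
r=45=101101 popcount=4 -> skip
r=46=101110 popcount=4 -> skip
r=47=101111 popcount=5 -> skip
r=48=110000 popcount=2 -> skip
r=49=110001 popcount=3 -> skip
r=50=110010 popcount=3 -> skip
r=51=110011 popcount=4 -> skip
r=52=110100 popcount=3 -> skip
r=53=110101 popcount=4 -> skip
r=54=110110 popcount=4 -> skip
r=55=110111 popcount=5 -> skip
r=56=111000 popcount=3 -> skip
r=57=111001 popcount=4 -> skip
r=58=111010 popcount=4 -> skip
r=59=111011 popcount=5 -> skip
r=60=111100 popcount=4 -> skip
r=61=111101 popcount=5 -> skip
r=62=111110 popcount=5 -> skip
r=63=111111 popcount=6 -> skip
r=64=1000000 popcount=1 -> skip
r=65=1000001 popcount=2 -> skip
r=66=1000010 popcount=2 -> skip
r=67=1000011 popcount=3 -> skip
r=68=1000100 popcount=2 -> skip
r=69=1000101 popcount=3 -> skip
r=70=1000110 popcount=3 -> skip
Kept rows: none

Answer: none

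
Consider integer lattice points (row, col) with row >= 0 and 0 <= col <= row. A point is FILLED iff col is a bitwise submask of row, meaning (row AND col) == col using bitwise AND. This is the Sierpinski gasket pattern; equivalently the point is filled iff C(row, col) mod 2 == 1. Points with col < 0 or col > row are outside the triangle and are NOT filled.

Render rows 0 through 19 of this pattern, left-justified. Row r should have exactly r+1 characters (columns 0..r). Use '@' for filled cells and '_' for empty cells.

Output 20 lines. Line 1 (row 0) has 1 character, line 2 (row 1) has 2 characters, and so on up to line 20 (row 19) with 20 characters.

Answer: @
@@
@_@
@@@@
@___@
@@__@@
@_@_@_@
@@@@@@@@
@_______@
@@______@@
@_@_____@_@
@@@@____@@@@
@___@___@___@
@@__@@__@@__@@
@_@_@_@_@_@_@_@
@@@@@@@@@@@@@@@@
@_______________@
@@______________@@
@_@_____________@_@
@@@@____________@@@@

Derivation:
r0=0: @
r1=1: @@
r2=10: @_@
r3=11: @@@@
r4=100: @___@
r5=101: @@__@@
r6=110: @_@_@_@
r7=111: @@@@@@@@
r8=1000: @_______@
r9=1001: @@______@@
r10=1010: @_@_____@_@
r11=1011: @@@@____@@@@
r12=1100: @___@___@___@
r13=1101: @@__@@__@@__@@
r14=1110: @_@_@_@_@_@_@_@
r15=1111: @@@@@@@@@@@@@@@@
r16=10000: @_______________@
r17=10001: @@______________@@
r18=10010: @_@_____________@_@
r19=10011: @@@@____________@@@@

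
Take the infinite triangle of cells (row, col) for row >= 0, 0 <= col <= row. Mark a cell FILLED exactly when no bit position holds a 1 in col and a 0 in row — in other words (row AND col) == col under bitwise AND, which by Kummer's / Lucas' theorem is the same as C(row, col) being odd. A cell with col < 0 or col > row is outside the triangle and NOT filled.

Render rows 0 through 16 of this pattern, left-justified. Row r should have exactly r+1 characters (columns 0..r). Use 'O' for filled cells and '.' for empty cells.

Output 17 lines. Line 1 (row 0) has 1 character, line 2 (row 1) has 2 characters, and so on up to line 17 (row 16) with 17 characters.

Answer: O
OO
O.O
OOOO
O...O
OO..OO
O.O.O.O
OOOOOOOO
O.......O
OO......OO
O.O.....O.O
OOOO....OOOO
O...O...O...O
OO..OO..OO..OO
O.O.O.O.O.O.O.O
OOOOOOOOOOOOOOOO
O...............O

Derivation:
r0=0: O
r1=1: OO
r2=10: O.O
r3=11: OOOO
r4=100: O...O
r5=101: OO..OO
r6=110: O.O.O.O
r7=111: OOOOOOOO
r8=1000: O.......O
r9=1001: OO......OO
r10=1010: O.O.....O.O
r11=1011: OOOO....OOOO
r12=1100: O...O...O...O
r13=1101: OO..OO..OO..OO
r14=1110: O.O.O.O.O.O.O.O
r15=1111: OOOOOOOOOOOOOOOO
r16=10000: O...............O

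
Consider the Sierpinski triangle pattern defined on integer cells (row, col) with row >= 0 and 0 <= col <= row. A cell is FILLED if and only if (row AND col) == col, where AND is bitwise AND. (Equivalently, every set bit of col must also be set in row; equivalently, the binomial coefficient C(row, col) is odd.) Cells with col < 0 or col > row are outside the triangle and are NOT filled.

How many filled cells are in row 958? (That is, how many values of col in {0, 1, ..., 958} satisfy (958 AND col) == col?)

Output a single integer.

Answer: 256

Derivation:
958 in binary = 1110111110
popcount(958) = number of 1-bits in 1110111110 = 8
A col c satisfies (958 AND c) == c iff every set bit of c is also set in 958; each of the 8 set bits of 958 can independently be on or off in c.
count = 2^8 = 256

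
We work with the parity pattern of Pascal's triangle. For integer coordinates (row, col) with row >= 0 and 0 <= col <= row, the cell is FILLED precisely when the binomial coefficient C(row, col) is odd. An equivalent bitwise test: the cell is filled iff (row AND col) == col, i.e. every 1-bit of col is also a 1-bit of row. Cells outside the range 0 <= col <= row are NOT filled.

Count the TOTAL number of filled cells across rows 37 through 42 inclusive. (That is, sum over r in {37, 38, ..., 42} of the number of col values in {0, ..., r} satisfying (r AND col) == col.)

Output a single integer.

r37=100101 pc3: +8 =8
r38=100110 pc3: +8 =16
r39=100111 pc4: +16 =32
r40=101000 pc2: +4 =36
r41=101001 pc3: +8 =44
r42=101010 pc3: +8 =52

Answer: 52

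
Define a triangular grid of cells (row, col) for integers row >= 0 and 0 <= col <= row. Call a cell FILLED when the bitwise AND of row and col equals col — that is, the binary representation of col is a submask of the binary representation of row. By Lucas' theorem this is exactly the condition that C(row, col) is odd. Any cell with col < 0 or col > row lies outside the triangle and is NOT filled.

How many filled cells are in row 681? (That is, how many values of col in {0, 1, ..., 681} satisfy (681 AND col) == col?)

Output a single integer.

681 in binary = 1010101001
popcount(681) = number of 1-bits in 1010101001 = 5
A col c satisfies (681 AND c) == c iff every set bit of c is also set in 681; each of the 5 set bits of 681 can independently be on or off in c.
count = 2^5 = 32

Answer: 32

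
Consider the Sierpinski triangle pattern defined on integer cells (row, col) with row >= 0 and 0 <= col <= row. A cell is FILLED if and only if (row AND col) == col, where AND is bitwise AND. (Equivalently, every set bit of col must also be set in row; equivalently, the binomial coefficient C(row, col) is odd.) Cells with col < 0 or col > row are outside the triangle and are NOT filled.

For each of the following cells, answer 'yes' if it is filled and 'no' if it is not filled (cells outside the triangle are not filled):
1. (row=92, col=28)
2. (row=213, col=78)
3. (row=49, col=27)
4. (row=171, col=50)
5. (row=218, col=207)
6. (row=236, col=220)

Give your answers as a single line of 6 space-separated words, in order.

Answer: yes no no no no no

Derivation:
(92,28): row=0b1011100, col=0b11100, row AND col = 0b11100 = 28; 28 == 28 -> filled
(213,78): row=0b11010101, col=0b1001110, row AND col = 0b1000100 = 68; 68 != 78 -> empty
(49,27): row=0b110001, col=0b11011, row AND col = 0b10001 = 17; 17 != 27 -> empty
(171,50): row=0b10101011, col=0b110010, row AND col = 0b100010 = 34; 34 != 50 -> empty
(218,207): row=0b11011010, col=0b11001111, row AND col = 0b11001010 = 202; 202 != 207 -> empty
(236,220): row=0b11101100, col=0b11011100, row AND col = 0b11001100 = 204; 204 != 220 -> empty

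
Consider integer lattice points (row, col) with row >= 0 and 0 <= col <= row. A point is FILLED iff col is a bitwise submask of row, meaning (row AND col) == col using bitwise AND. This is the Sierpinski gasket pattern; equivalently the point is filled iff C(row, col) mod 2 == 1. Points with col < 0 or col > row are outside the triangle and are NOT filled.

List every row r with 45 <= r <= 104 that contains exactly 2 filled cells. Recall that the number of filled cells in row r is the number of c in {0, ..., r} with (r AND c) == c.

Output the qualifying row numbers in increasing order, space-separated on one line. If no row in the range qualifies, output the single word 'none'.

Answer: 64

Derivation:
Row r has 2^popcount(r) filled cells, so we need popcount(r) = log2(2) = 1.
Scan r = 45..104 and keep those with exactly 1 one-bits:
r=45=101101 popcount=4 -> skip
r=46=101110 popcount=4 -> skip
r=47=101111 popcount=5 -> skip
r=48=110000 popcount=2 -> skip
r=49=110001 popcount=3 -> skip
r=50=110010 popcount=3 -> skip
r=51=110011 popcount=4 -> skip
r=52=110100 popcount=3 -> skip
r=53=110101 popcount=4 -> skip
r=54=110110 popcount=4 -> skip
r=55=110111 popcount=5 -> skip
r=56=111000 popcount=3 -> skip
r=57=111001 popcount=4 -> skip
r=58=111010 popcount=4 -> skip
r=59=111011 popcount=5 -> skip
r=60=111100 popcount=4 -> skip
r=61=111101 popcount=5 -> skip
r=62=111110 popcount=5 -> skip
r=63=111111 popcount=6 -> skip
r=64=1000000 popcount=1 -> KEEP
r=65=1000001 popcount=2 -> skip
r=66=1000010 popcount=2 -> skip
r=67=1000011 popcount=3 -> skip
r=68=1000100 popcount=2 -> skip
r=69=1000101 popcount=3 -> skip
r=70=1000110 popcount=3 -> skip
r=71=1000111 popcount=4 -> skip
r=72=1001000 popcount=2 -> skip
r=73=1001001 popcount=3 -> skip
r=74=1001010 popcount=3 -> skip
r=75=1001011 popcount=4 -> skip
r=76=1001100 popcount=3 -> skip
r=77=1001101 popcount=4 -> skip
r=78=1001110 popcount=4 -> skip
r=79=1001111 popcount=5 -> skip
r=80=1010000 popcount=2 -> skip
r=81=1010001 popcount=3 -> skip
r=82=1010010 popcount=3 -> skip
r=83=1010011 popcount=4 -> skip
r=84=1010100 popcount=3 -> skip
r=85=1010101 popcount=4 -> skip
r=86=1010110 popcount=4 -> skip
r=87=1010111 popcount=5 -> skip
r=88=1011000 popcount=3 -> skip
r=89=1011001 popcount=4 -> skip
r=90=1011010 popcount=4 -> skip
r=91=1011011 popcount=5 -> skip
r=92=1011100 popcount=4 -> skip
r=93=1011101 popcount=5 -> skip
r=94=1011110 popcount=5 -> skip
r=95=1011111 popcount=6 -> skip
r=96=1100000 popcount=2 -> skip
r=97=1100001 popcount=3 -> skip
r=98=1100010 popcount=3 -> skip
r=99=1100011 popcount=4 -> skip
r=100=1100100 popcount=3 -> skip
r=101=1100101 popcount=4 -> skip
r=102=1100110 popcount=4 -> skip
r=103=1100111 popcount=5 -> skip
r=104=1101000 popcount=3 -> skip
Kept rows: 64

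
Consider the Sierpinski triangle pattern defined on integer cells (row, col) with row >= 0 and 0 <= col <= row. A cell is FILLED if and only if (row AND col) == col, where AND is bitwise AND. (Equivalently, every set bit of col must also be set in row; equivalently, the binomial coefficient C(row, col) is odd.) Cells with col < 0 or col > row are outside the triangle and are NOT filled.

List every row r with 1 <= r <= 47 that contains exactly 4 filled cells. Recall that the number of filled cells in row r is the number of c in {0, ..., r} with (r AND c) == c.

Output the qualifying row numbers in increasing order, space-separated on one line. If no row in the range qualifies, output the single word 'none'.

Row r has 2^popcount(r) filled cells, so we need popcount(r) = log2(4) = 2.
Scan r = 1..47 and keep those with exactly 2 one-bits:
r=1=1 popcount=1 -> skip
r=2=10 popcount=1 -> skip
r=3=11 popcount=2 -> KEEP
r=4=100 popcount=1 -> skip
r=5=101 popcount=2 -> KEEP
r=6=110 popcount=2 -> KEEP
r=7=111 popcount=3 -> skip
r=8=1000 popcount=1 -> skip
r=9=1001 popcount=2 -> KEEP
r=10=1010 popcount=2 -> KEEP
r=11=1011 popcount=3 -> skip
r=12=1100 popcount=2 -> KEEP
r=13=1101 popcount=3 -> skip
r=14=1110 popcount=3 -> skip
r=15=1111 popcount=4 -> skip
r=16=10000 popcount=1 -> skip
r=17=10001 popcount=2 -> KEEP
r=18=10010 popcount=2 -> KEEP
r=19=10011 popcount=3 -> skip
r=20=10100 popcount=2 -> KEEP
r=21=10101 popcount=3 -> skip
r=22=10110 popcount=3 -> skip
r=23=10111 popcount=4 -> skip
r=24=11000 popcount=2 -> KEEP
r=25=11001 popcount=3 -> skip
r=26=11010 popcount=3 -> skip
r=27=11011 popcount=4 -> skip
r=28=11100 popcount=3 -> skip
r=29=11101 popcount=4 -> skip
r=30=11110 popcount=4 -> skip
r=31=11111 popcount=5 -> skip
r=32=100000 popcount=1 -> skip
r=33=100001 popcount=2 -> KEEP
r=34=100010 popcount=2 -> KEEP
r=35=100011 popcount=3 -> skip
r=36=100100 popcount=2 -> KEEP
r=37=100101 popcount=3 -> skip
r=38=100110 popcount=3 -> skip
r=39=100111 popcount=4 -> skip
r=40=101000 popcount=2 -> KEEP
r=41=101001 popcount=3 -> skip
r=42=101010 popcount=3 -> skip
r=43=101011 popcount=4 -> skip
r=44=101100 popcount=3 -> skip
r=45=101101 popcount=4 -> skip
r=46=101110 popcount=4 -> skip
r=47=101111 popcount=5 -> skip
Kept rows: 3 5 6 9 10 12 17 18 20 24 33 34 36 40

Answer: 3 5 6 9 10 12 17 18 20 24 33 34 36 40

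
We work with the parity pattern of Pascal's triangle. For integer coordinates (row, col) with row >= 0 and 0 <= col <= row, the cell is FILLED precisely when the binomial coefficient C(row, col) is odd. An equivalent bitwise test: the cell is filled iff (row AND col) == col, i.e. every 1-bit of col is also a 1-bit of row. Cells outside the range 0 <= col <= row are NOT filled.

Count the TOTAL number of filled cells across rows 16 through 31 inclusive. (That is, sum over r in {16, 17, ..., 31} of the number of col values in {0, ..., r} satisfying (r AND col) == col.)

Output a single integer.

Answer: 162

Derivation:
r16=10000 pc1: +2 =2
r17=10001 pc2: +4 =6
r18=10010 pc2: +4 =10
r19=10011 pc3: +8 =18
r20=10100 pc2: +4 =22
r21=10101 pc3: +8 =30
r22=10110 pc3: +8 =38
r23=10111 pc4: +16 =54
r24=11000 pc2: +4 =58
r25=11001 pc3: +8 =66
r26=11010 pc3: +8 =74
r27=11011 pc4: +16 =90
r28=11100 pc3: +8 =98
r29=11101 pc4: +16 =114
r30=11110 pc4: +16 =130
r31=11111 pc5: +32 =162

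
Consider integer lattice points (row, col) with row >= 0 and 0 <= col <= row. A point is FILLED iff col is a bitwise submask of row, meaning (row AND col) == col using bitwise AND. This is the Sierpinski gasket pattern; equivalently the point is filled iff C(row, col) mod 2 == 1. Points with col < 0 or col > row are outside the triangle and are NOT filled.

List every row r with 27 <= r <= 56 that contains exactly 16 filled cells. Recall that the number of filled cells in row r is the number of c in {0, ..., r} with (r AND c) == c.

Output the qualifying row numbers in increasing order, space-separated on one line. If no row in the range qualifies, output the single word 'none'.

Row r has 2^popcount(r) filled cells, so we need popcount(r) = log2(16) = 4.
Scan r = 27..56 and keep those with exactly 4 one-bits:
r=27=11011 popcount=4 -> KEEP
r=28=11100 popcount=3 -> skip
r=29=11101 popcount=4 -> KEEP
r=30=11110 popcount=4 -> KEEP
r=31=11111 popcount=5 -> skip
r=32=100000 popcount=1 -> skip
r=33=100001 popcount=2 -> skip
r=34=100010 popcount=2 -> skip
r=35=100011 popcount=3 -> skip
r=36=100100 popcount=2 -> skip
r=37=100101 popcount=3 -> skip
r=38=100110 popcount=3 -> skip
r=39=100111 popcount=4 -> KEEP
r=40=101000 popcount=2 -> skip
r=41=101001 popcount=3 -> skip
r=42=101010 popcount=3 -> skip
r=43=101011 popcount=4 -> KEEP
r=44=101100 popcount=3 -> skip
r=45=101101 popcount=4 -> KEEP
r=46=101110 popcount=4 -> KEEP
r=47=101111 popcount=5 -> skip
r=48=110000 popcount=2 -> skip
r=49=110001 popcount=3 -> skip
r=50=110010 popcount=3 -> skip
r=51=110011 popcount=4 -> KEEP
r=52=110100 popcount=3 -> skip
r=53=110101 popcount=4 -> KEEP
r=54=110110 popcount=4 -> KEEP
r=55=110111 popcount=5 -> skip
r=56=111000 popcount=3 -> skip
Kept rows: 27 29 30 39 43 45 46 51 53 54

Answer: 27 29 30 39 43 45 46 51 53 54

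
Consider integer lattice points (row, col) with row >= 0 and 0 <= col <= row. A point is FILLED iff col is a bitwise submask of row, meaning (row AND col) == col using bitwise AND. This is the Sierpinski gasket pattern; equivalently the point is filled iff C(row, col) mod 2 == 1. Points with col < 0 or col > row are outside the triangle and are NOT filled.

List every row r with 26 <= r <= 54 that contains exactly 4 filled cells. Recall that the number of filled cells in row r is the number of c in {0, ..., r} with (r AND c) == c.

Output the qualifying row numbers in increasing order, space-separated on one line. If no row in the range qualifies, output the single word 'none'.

Answer: 33 34 36 40 48

Derivation:
Row r has 2^popcount(r) filled cells, so we need popcount(r) = log2(4) = 2.
Scan r = 26..54 and keep those with exactly 2 one-bits:
r=26=11010 popcount=3 -> skip
r=27=11011 popcount=4 -> skip
r=28=11100 popcount=3 -> skip
r=29=11101 popcount=4 -> skip
r=30=11110 popcount=4 -> skip
r=31=11111 popcount=5 -> skip
r=32=100000 popcount=1 -> skip
r=33=100001 popcount=2 -> KEEP
r=34=100010 popcount=2 -> KEEP
r=35=100011 popcount=3 -> skip
r=36=100100 popcount=2 -> KEEP
r=37=100101 popcount=3 -> skip
r=38=100110 popcount=3 -> skip
r=39=100111 popcount=4 -> skip
r=40=101000 popcount=2 -> KEEP
r=41=101001 popcount=3 -> skip
r=42=101010 popcount=3 -> skip
r=43=101011 popcount=4 -> skip
r=44=101100 popcount=3 -> skip
r=45=101101 popcount=4 -> skip
r=46=101110 popcount=4 -> skip
r=47=101111 popcount=5 -> skip
r=48=110000 popcount=2 -> KEEP
r=49=110001 popcount=3 -> skip
r=50=110010 popcount=3 -> skip
r=51=110011 popcount=4 -> skip
r=52=110100 popcount=3 -> skip
r=53=110101 popcount=4 -> skip
r=54=110110 popcount=4 -> skip
Kept rows: 33 34 36 40 48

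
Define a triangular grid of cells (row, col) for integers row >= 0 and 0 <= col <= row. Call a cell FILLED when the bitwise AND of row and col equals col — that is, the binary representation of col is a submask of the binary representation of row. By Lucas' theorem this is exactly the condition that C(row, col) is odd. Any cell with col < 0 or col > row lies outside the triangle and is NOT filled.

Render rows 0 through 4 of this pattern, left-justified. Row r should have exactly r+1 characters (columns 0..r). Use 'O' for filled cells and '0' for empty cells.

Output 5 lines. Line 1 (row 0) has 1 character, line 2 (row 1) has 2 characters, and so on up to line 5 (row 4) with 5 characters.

r0=0: O
r1=1: OO
r2=10: O0O
r3=11: OOOO
r4=100: O000O

Answer: O
OO
O0O
OOOO
O000O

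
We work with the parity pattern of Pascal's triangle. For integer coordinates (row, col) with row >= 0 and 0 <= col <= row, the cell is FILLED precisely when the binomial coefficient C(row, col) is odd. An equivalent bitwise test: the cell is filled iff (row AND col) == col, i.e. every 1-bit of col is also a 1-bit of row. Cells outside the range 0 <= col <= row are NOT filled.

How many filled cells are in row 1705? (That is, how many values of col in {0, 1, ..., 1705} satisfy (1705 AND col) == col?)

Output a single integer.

Answer: 64

Derivation:
1705 in binary = 11010101001
popcount(1705) = number of 1-bits in 11010101001 = 6
A col c satisfies (1705 AND c) == c iff every set bit of c is also set in 1705; each of the 6 set bits of 1705 can independently be on or off in c.
count = 2^6 = 64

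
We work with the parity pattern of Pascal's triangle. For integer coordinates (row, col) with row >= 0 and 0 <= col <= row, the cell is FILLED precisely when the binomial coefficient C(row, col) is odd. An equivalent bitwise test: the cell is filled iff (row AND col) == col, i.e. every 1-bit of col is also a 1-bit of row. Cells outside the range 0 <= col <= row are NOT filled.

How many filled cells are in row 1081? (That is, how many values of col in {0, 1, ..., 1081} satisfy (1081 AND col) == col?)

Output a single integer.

Answer: 32

Derivation:
1081 in binary = 10000111001
popcount(1081) = number of 1-bits in 10000111001 = 5
A col c satisfies (1081 AND c) == c iff every set bit of c is also set in 1081; each of the 5 set bits of 1081 can independently be on or off in c.
count = 2^5 = 32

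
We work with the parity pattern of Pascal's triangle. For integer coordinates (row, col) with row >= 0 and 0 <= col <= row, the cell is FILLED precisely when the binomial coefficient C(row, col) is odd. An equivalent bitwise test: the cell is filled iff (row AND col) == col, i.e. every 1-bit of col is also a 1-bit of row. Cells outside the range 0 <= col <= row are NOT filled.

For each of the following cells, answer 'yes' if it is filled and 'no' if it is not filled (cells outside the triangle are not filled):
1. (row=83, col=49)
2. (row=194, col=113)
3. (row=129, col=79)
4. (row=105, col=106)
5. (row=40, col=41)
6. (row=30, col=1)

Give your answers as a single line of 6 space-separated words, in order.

(83,49): row=0b1010011, col=0b110001, row AND col = 0b10001 = 17; 17 != 49 -> empty
(194,113): row=0b11000010, col=0b1110001, row AND col = 0b1000000 = 64; 64 != 113 -> empty
(129,79): row=0b10000001, col=0b1001111, row AND col = 0b1 = 1; 1 != 79 -> empty
(105,106): col outside [0, 105] -> not filled
(40,41): col outside [0, 40] -> not filled
(30,1): row=0b11110, col=0b1, row AND col = 0b0 = 0; 0 != 1 -> empty

Answer: no no no no no no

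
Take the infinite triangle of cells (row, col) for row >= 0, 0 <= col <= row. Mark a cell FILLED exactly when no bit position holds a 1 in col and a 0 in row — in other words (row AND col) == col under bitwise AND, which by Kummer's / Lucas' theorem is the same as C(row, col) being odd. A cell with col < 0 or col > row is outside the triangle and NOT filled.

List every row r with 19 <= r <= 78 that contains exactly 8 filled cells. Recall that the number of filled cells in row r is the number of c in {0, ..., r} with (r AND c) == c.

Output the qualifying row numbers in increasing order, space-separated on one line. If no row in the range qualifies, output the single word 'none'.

Answer: 19 21 22 25 26 28 35 37 38 41 42 44 49 50 52 56 67 69 70 73 74 76

Derivation:
Row r has 2^popcount(r) filled cells, so we need popcount(r) = log2(8) = 3.
Scan r = 19..78 and keep those with exactly 3 one-bits:
r=19=10011 popcount=3 -> KEEP
r=20=10100 popcount=2 -> skip
r=21=10101 popcount=3 -> KEEP
r=22=10110 popcount=3 -> KEEP
r=23=10111 popcount=4 -> skip
r=24=11000 popcount=2 -> skip
r=25=11001 popcount=3 -> KEEP
r=26=11010 popcount=3 -> KEEP
r=27=11011 popcount=4 -> skip
r=28=11100 popcount=3 -> KEEP
r=29=11101 popcount=4 -> skip
r=30=11110 popcount=4 -> skip
r=31=11111 popcount=5 -> skip
r=32=100000 popcount=1 -> skip
r=33=100001 popcount=2 -> skip
r=34=100010 popcount=2 -> skip
r=35=100011 popcount=3 -> KEEP
r=36=100100 popcount=2 -> skip
r=37=100101 popcount=3 -> KEEP
r=38=100110 popcount=3 -> KEEP
r=39=100111 popcount=4 -> skip
r=40=101000 popcount=2 -> skip
r=41=101001 popcount=3 -> KEEP
r=42=101010 popcount=3 -> KEEP
r=43=101011 popcount=4 -> skip
r=44=101100 popcount=3 -> KEEP
r=45=101101 popcount=4 -> skip
r=46=101110 popcount=4 -> skip
r=47=101111 popcount=5 -> skip
r=48=110000 popcount=2 -> skip
r=49=110001 popcount=3 -> KEEP
r=50=110010 popcount=3 -> KEEP
r=51=110011 popcount=4 -> skip
r=52=110100 popcount=3 -> KEEP
r=53=110101 popcount=4 -> skip
r=54=110110 popcount=4 -> skip
r=55=110111 popcount=5 -> skip
r=56=111000 popcount=3 -> KEEP
r=57=111001 popcount=4 -> skip
r=58=111010 popcount=4 -> skip
r=59=111011 popcount=5 -> skip
r=60=111100 popcount=4 -> skip
r=61=111101 popcount=5 -> skip
r=62=111110 popcount=5 -> skip
r=63=111111 popcount=6 -> skip
r=64=1000000 popcount=1 -> skip
r=65=1000001 popcount=2 -> skip
r=66=1000010 popcount=2 -> skip
r=67=1000011 popcount=3 -> KEEP
r=68=1000100 popcount=2 -> skip
r=69=1000101 popcount=3 -> KEEP
r=70=1000110 popcount=3 -> KEEP
r=71=1000111 popcount=4 -> skip
r=72=1001000 popcount=2 -> skip
r=73=1001001 popcount=3 -> KEEP
r=74=1001010 popcount=3 -> KEEP
r=75=1001011 popcount=4 -> skip
r=76=1001100 popcount=3 -> KEEP
r=77=1001101 popcount=4 -> skip
r=78=1001110 popcount=4 -> skip
Kept rows: 19 21 22 25 26 28 35 37 38 41 42 44 49 50 52 56 67 69 70 73 74 76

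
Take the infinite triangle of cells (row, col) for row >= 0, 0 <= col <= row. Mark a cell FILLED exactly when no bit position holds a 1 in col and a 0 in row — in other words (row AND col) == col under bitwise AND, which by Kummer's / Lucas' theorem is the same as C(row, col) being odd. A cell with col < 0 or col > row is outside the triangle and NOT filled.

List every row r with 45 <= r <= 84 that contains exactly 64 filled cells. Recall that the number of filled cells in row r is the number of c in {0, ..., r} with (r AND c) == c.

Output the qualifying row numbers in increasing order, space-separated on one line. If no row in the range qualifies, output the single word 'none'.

Answer: 63

Derivation:
Row r has 2^popcount(r) filled cells, so we need popcount(r) = log2(64) = 6.
Scan r = 45..84 and keep those with exactly 6 one-bits:
r=45=101101 popcount=4 -> skip
r=46=101110 popcount=4 -> skip
r=47=101111 popcount=5 -> skip
r=48=110000 popcount=2 -> skip
r=49=110001 popcount=3 -> skip
r=50=110010 popcount=3 -> skip
r=51=110011 popcount=4 -> skip
r=52=110100 popcount=3 -> skip
r=53=110101 popcount=4 -> skip
r=54=110110 popcount=4 -> skip
r=55=110111 popcount=5 -> skip
r=56=111000 popcount=3 -> skip
r=57=111001 popcount=4 -> skip
r=58=111010 popcount=4 -> skip
r=59=111011 popcount=5 -> skip
r=60=111100 popcount=4 -> skip
r=61=111101 popcount=5 -> skip
r=62=111110 popcount=5 -> skip
r=63=111111 popcount=6 -> KEEP
r=64=1000000 popcount=1 -> skip
r=65=1000001 popcount=2 -> skip
r=66=1000010 popcount=2 -> skip
r=67=1000011 popcount=3 -> skip
r=68=1000100 popcount=2 -> skip
r=69=1000101 popcount=3 -> skip
r=70=1000110 popcount=3 -> skip
r=71=1000111 popcount=4 -> skip
r=72=1001000 popcount=2 -> skip
r=73=1001001 popcount=3 -> skip
r=74=1001010 popcount=3 -> skip
r=75=1001011 popcount=4 -> skip
r=76=1001100 popcount=3 -> skip
r=77=1001101 popcount=4 -> skip
r=78=1001110 popcount=4 -> skip
r=79=1001111 popcount=5 -> skip
r=80=1010000 popcount=2 -> skip
r=81=1010001 popcount=3 -> skip
r=82=1010010 popcount=3 -> skip
r=83=1010011 popcount=4 -> skip
r=84=1010100 popcount=3 -> skip
Kept rows: 63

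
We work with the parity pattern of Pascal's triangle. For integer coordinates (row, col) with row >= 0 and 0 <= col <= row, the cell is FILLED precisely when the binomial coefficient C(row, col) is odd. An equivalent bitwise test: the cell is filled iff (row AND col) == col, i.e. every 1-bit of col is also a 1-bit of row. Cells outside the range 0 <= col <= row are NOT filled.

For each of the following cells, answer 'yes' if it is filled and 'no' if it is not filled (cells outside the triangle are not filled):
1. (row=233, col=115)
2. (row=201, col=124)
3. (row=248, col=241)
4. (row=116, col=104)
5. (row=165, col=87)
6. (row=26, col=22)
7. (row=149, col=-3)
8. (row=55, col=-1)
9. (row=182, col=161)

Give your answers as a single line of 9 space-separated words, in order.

Answer: no no no no no no no no no

Derivation:
(233,115): row=0b11101001, col=0b1110011, row AND col = 0b1100001 = 97; 97 != 115 -> empty
(201,124): row=0b11001001, col=0b1111100, row AND col = 0b1001000 = 72; 72 != 124 -> empty
(248,241): row=0b11111000, col=0b11110001, row AND col = 0b11110000 = 240; 240 != 241 -> empty
(116,104): row=0b1110100, col=0b1101000, row AND col = 0b1100000 = 96; 96 != 104 -> empty
(165,87): row=0b10100101, col=0b1010111, row AND col = 0b101 = 5; 5 != 87 -> empty
(26,22): row=0b11010, col=0b10110, row AND col = 0b10010 = 18; 18 != 22 -> empty
(149,-3): col outside [0, 149] -> not filled
(55,-1): col outside [0, 55] -> not filled
(182,161): row=0b10110110, col=0b10100001, row AND col = 0b10100000 = 160; 160 != 161 -> empty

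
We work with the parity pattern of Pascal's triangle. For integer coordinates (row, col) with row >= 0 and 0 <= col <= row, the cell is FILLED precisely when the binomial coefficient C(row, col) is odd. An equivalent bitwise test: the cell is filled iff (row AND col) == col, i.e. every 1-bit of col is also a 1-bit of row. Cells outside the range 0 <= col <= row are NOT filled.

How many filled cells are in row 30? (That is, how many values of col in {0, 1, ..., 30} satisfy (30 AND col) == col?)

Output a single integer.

30 in binary = 11110
popcount(30) = number of 1-bits in 11110 = 4
A col c satisfies (30 AND c) == c iff every set bit of c is also set in 30; each of the 4 set bits of 30 can independently be on or off in c.
count = 2^4 = 16

Answer: 16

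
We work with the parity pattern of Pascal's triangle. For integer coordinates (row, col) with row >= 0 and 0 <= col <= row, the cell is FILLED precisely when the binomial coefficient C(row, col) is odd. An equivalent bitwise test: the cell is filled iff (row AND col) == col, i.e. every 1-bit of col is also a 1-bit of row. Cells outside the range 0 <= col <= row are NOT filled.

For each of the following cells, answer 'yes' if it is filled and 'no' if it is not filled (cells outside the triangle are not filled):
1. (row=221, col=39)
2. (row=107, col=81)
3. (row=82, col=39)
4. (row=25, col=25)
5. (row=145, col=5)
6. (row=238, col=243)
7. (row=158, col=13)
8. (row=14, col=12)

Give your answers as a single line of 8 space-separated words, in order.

(221,39): row=0b11011101, col=0b100111, row AND col = 0b101 = 5; 5 != 39 -> empty
(107,81): row=0b1101011, col=0b1010001, row AND col = 0b1000001 = 65; 65 != 81 -> empty
(82,39): row=0b1010010, col=0b100111, row AND col = 0b10 = 2; 2 != 39 -> empty
(25,25): row=0b11001, col=0b11001, row AND col = 0b11001 = 25; 25 == 25 -> filled
(145,5): row=0b10010001, col=0b101, row AND col = 0b1 = 1; 1 != 5 -> empty
(238,243): col outside [0, 238] -> not filled
(158,13): row=0b10011110, col=0b1101, row AND col = 0b1100 = 12; 12 != 13 -> empty
(14,12): row=0b1110, col=0b1100, row AND col = 0b1100 = 12; 12 == 12 -> filled

Answer: no no no yes no no no yes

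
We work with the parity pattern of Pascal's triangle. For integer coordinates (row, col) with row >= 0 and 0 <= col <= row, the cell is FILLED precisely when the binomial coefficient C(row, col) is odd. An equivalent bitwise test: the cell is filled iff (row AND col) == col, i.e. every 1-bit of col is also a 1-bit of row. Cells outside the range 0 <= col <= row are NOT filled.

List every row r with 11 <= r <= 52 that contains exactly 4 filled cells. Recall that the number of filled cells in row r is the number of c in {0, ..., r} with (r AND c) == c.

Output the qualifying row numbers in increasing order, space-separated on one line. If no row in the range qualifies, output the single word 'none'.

Row r has 2^popcount(r) filled cells, so we need popcount(r) = log2(4) = 2.
Scan r = 11..52 and keep those with exactly 2 one-bits:
r=11=1011 popcount=3 -> skip
r=12=1100 popcount=2 -> KEEP
r=13=1101 popcount=3 -> skip
r=14=1110 popcount=3 -> skip
r=15=1111 popcount=4 -> skip
r=16=10000 popcount=1 -> skip
r=17=10001 popcount=2 -> KEEP
r=18=10010 popcount=2 -> KEEP
r=19=10011 popcount=3 -> skip
r=20=10100 popcount=2 -> KEEP
r=21=10101 popcount=3 -> skip
r=22=10110 popcount=3 -> skip
r=23=10111 popcount=4 -> skip
r=24=11000 popcount=2 -> KEEP
r=25=11001 popcount=3 -> skip
r=26=11010 popcount=3 -> skip
r=27=11011 popcount=4 -> skip
r=28=11100 popcount=3 -> skip
r=29=11101 popcount=4 -> skip
r=30=11110 popcount=4 -> skip
r=31=11111 popcount=5 -> skip
r=32=100000 popcount=1 -> skip
r=33=100001 popcount=2 -> KEEP
r=34=100010 popcount=2 -> KEEP
r=35=100011 popcount=3 -> skip
r=36=100100 popcount=2 -> KEEP
r=37=100101 popcount=3 -> skip
r=38=100110 popcount=3 -> skip
r=39=100111 popcount=4 -> skip
r=40=101000 popcount=2 -> KEEP
r=41=101001 popcount=3 -> skip
r=42=101010 popcount=3 -> skip
r=43=101011 popcount=4 -> skip
r=44=101100 popcount=3 -> skip
r=45=101101 popcount=4 -> skip
r=46=101110 popcount=4 -> skip
r=47=101111 popcount=5 -> skip
r=48=110000 popcount=2 -> KEEP
r=49=110001 popcount=3 -> skip
r=50=110010 popcount=3 -> skip
r=51=110011 popcount=4 -> skip
r=52=110100 popcount=3 -> skip
Kept rows: 12 17 18 20 24 33 34 36 40 48

Answer: 12 17 18 20 24 33 34 36 40 48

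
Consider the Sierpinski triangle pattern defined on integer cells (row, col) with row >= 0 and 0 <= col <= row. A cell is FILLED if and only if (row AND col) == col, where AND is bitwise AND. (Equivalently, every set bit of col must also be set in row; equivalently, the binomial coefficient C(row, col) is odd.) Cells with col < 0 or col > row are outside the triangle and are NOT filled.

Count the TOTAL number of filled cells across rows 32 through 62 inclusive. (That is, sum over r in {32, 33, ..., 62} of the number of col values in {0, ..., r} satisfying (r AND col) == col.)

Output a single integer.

r32=100000 pc1: +2 =2
r33=100001 pc2: +4 =6
r34=100010 pc2: +4 =10
r35=100011 pc3: +8 =18
r36=100100 pc2: +4 =22
r37=100101 pc3: +8 =30
r38=100110 pc3: +8 =38
r39=100111 pc4: +16 =54
r40=101000 pc2: +4 =58
r41=101001 pc3: +8 =66
r42=101010 pc3: +8 =74
r43=101011 pc4: +16 =90
r44=101100 pc3: +8 =98
r45=101101 pc4: +16 =114
r46=101110 pc4: +16 =130
r47=101111 pc5: +32 =162
r48=110000 pc2: +4 =166
r49=110001 pc3: +8 =174
r50=110010 pc3: +8 =182
r51=110011 pc4: +16 =198
r52=110100 pc3: +8 =206
r53=110101 pc4: +16 =222
r54=110110 pc4: +16 =238
r55=110111 pc5: +32 =270
r56=111000 pc3: +8 =278
r57=111001 pc4: +16 =294
r58=111010 pc4: +16 =310
r59=111011 pc5: +32 =342
r60=111100 pc4: +16 =358
r61=111101 pc5: +32 =390
r62=111110 pc5: +32 =422

Answer: 422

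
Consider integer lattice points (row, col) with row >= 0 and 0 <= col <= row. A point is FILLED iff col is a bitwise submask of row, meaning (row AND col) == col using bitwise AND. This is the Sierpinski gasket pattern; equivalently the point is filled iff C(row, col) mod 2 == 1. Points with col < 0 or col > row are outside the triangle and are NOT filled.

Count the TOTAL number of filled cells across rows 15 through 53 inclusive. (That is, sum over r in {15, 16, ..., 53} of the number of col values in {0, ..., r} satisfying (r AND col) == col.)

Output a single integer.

Answer: 400

Derivation:
r15=1111 pc4: +16 =16
r16=10000 pc1: +2 =18
r17=10001 pc2: +4 =22
r18=10010 pc2: +4 =26
r19=10011 pc3: +8 =34
r20=10100 pc2: +4 =38
r21=10101 pc3: +8 =46
r22=10110 pc3: +8 =54
r23=10111 pc4: +16 =70
r24=11000 pc2: +4 =74
r25=11001 pc3: +8 =82
r26=11010 pc3: +8 =90
r27=11011 pc4: +16 =106
r28=11100 pc3: +8 =114
r29=11101 pc4: +16 =130
r30=11110 pc4: +16 =146
r31=11111 pc5: +32 =178
r32=100000 pc1: +2 =180
r33=100001 pc2: +4 =184
r34=100010 pc2: +4 =188
r35=100011 pc3: +8 =196
r36=100100 pc2: +4 =200
r37=100101 pc3: +8 =208
r38=100110 pc3: +8 =216
r39=100111 pc4: +16 =232
r40=101000 pc2: +4 =236
r41=101001 pc3: +8 =244
r42=101010 pc3: +8 =252
r43=101011 pc4: +16 =268
r44=101100 pc3: +8 =276
r45=101101 pc4: +16 =292
r46=101110 pc4: +16 =308
r47=101111 pc5: +32 =340
r48=110000 pc2: +4 =344
r49=110001 pc3: +8 =352
r50=110010 pc3: +8 =360
r51=110011 pc4: +16 =376
r52=110100 pc3: +8 =384
r53=110101 pc4: +16 =400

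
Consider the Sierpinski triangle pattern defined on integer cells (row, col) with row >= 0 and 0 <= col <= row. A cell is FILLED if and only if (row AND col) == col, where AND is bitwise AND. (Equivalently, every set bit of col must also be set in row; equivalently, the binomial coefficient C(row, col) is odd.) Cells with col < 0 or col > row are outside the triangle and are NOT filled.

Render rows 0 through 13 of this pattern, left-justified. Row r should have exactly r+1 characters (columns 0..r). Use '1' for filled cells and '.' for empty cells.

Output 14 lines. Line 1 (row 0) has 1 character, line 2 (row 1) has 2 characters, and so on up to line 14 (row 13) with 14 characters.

r0=0: 1
r1=1: 11
r2=10: 1.1
r3=11: 1111
r4=100: 1...1
r5=101: 11..11
r6=110: 1.1.1.1
r7=111: 11111111
r8=1000: 1.......1
r9=1001: 11......11
r10=1010: 1.1.....1.1
r11=1011: 1111....1111
r12=1100: 1...1...1...1
r13=1101: 11..11..11..11

Answer: 1
11
1.1
1111
1...1
11..11
1.1.1.1
11111111
1.......1
11......11
1.1.....1.1
1111....1111
1...1...1...1
11..11..11..11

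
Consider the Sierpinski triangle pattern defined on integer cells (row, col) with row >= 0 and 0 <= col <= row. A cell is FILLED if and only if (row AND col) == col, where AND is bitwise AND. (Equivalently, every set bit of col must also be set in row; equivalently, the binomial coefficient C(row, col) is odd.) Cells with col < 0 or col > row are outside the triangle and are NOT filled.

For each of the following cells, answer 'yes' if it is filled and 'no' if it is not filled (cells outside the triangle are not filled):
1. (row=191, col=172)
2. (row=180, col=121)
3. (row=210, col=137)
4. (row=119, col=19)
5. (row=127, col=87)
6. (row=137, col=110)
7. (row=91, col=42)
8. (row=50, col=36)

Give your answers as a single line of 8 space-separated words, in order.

Answer: yes no no yes yes no no no

Derivation:
(191,172): row=0b10111111, col=0b10101100, row AND col = 0b10101100 = 172; 172 == 172 -> filled
(180,121): row=0b10110100, col=0b1111001, row AND col = 0b110000 = 48; 48 != 121 -> empty
(210,137): row=0b11010010, col=0b10001001, row AND col = 0b10000000 = 128; 128 != 137 -> empty
(119,19): row=0b1110111, col=0b10011, row AND col = 0b10011 = 19; 19 == 19 -> filled
(127,87): row=0b1111111, col=0b1010111, row AND col = 0b1010111 = 87; 87 == 87 -> filled
(137,110): row=0b10001001, col=0b1101110, row AND col = 0b1000 = 8; 8 != 110 -> empty
(91,42): row=0b1011011, col=0b101010, row AND col = 0b1010 = 10; 10 != 42 -> empty
(50,36): row=0b110010, col=0b100100, row AND col = 0b100000 = 32; 32 != 36 -> empty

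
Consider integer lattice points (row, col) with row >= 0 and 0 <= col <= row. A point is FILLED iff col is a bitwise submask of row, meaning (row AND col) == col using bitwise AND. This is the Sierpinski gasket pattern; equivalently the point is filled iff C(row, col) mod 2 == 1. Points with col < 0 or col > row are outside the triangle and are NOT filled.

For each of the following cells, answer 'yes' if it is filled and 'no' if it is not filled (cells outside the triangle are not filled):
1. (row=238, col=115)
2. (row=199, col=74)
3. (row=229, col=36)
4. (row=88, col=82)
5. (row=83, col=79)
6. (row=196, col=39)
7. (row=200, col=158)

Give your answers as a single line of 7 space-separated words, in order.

(238,115): row=0b11101110, col=0b1110011, row AND col = 0b1100010 = 98; 98 != 115 -> empty
(199,74): row=0b11000111, col=0b1001010, row AND col = 0b1000010 = 66; 66 != 74 -> empty
(229,36): row=0b11100101, col=0b100100, row AND col = 0b100100 = 36; 36 == 36 -> filled
(88,82): row=0b1011000, col=0b1010010, row AND col = 0b1010000 = 80; 80 != 82 -> empty
(83,79): row=0b1010011, col=0b1001111, row AND col = 0b1000011 = 67; 67 != 79 -> empty
(196,39): row=0b11000100, col=0b100111, row AND col = 0b100 = 4; 4 != 39 -> empty
(200,158): row=0b11001000, col=0b10011110, row AND col = 0b10001000 = 136; 136 != 158 -> empty

Answer: no no yes no no no no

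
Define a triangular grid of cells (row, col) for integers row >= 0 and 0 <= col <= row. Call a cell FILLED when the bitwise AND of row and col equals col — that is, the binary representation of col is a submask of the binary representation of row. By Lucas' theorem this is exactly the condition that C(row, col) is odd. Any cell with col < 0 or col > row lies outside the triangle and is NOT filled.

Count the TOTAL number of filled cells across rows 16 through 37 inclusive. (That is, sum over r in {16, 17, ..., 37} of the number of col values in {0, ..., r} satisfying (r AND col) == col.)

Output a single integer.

Answer: 192

Derivation:
r16=10000 pc1: +2 =2
r17=10001 pc2: +4 =6
r18=10010 pc2: +4 =10
r19=10011 pc3: +8 =18
r20=10100 pc2: +4 =22
r21=10101 pc3: +8 =30
r22=10110 pc3: +8 =38
r23=10111 pc4: +16 =54
r24=11000 pc2: +4 =58
r25=11001 pc3: +8 =66
r26=11010 pc3: +8 =74
r27=11011 pc4: +16 =90
r28=11100 pc3: +8 =98
r29=11101 pc4: +16 =114
r30=11110 pc4: +16 =130
r31=11111 pc5: +32 =162
r32=100000 pc1: +2 =164
r33=100001 pc2: +4 =168
r34=100010 pc2: +4 =172
r35=100011 pc3: +8 =180
r36=100100 pc2: +4 =184
r37=100101 pc3: +8 =192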